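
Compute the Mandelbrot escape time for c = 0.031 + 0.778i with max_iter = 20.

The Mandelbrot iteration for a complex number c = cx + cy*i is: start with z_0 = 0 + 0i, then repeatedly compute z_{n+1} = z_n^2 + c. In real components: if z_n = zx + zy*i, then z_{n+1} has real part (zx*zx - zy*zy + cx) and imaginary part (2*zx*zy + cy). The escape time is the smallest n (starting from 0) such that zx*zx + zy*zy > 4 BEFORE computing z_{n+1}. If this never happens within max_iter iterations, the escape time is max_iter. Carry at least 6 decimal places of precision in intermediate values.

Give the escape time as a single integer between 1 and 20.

Answer: 9

Derivation:
z_0 = 0 + 0i, c = 0.0310 + 0.7780i
Iter 1: z = 0.0310 + 0.7780i, |z|^2 = 0.6062
Iter 2: z = -0.5733 + 0.8262i, |z|^2 = 1.0114
Iter 3: z = -0.3230 + -0.1694i, |z|^2 = 0.1330
Iter 4: z = 0.1066 + 0.8874i, |z|^2 = 0.7989
Iter 5: z = -0.7452 + 0.9672i, |z|^2 = 1.4908
Iter 6: z = -0.3493 + -0.6634i, |z|^2 = 0.5621
Iter 7: z = -0.2872 + 1.2414i, |z|^2 = 1.6236
Iter 8: z = -1.4277 + 0.0650i, |z|^2 = 2.0425
Iter 9: z = 2.0651 + 0.5925i, |z|^2 = 4.6154
Escaped at iteration 9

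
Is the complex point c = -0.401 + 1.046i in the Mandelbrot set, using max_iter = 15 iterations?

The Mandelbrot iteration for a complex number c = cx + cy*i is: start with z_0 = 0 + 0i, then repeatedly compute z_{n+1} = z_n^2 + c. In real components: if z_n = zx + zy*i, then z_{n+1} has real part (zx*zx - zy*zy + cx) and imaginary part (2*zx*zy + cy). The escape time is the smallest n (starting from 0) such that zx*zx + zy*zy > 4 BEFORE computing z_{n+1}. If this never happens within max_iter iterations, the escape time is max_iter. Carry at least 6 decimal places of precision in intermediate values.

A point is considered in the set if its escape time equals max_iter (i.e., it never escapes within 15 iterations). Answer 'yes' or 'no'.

z_0 = 0 + 0i, c = -0.4010 + 1.0460i
Iter 1: z = -0.4010 + 1.0460i, |z|^2 = 1.2549
Iter 2: z = -1.3343 + 0.2071i, |z|^2 = 1.8233
Iter 3: z = 1.3365 + 0.4933i, |z|^2 = 2.0296
Iter 4: z = 1.1419 + 2.3646i, |z|^2 = 6.8953
Escaped at iteration 4

Answer: no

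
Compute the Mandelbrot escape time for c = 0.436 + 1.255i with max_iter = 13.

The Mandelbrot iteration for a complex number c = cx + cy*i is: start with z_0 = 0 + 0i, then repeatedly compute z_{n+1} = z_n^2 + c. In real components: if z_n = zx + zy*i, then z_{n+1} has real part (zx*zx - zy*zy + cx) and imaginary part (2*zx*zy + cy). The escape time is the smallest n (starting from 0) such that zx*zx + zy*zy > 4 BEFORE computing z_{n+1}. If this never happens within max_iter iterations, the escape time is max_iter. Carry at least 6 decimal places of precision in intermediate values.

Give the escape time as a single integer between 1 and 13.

Answer: 2

Derivation:
z_0 = 0 + 0i, c = 0.4360 + 1.2550i
Iter 1: z = 0.4360 + 1.2550i, |z|^2 = 1.7651
Iter 2: z = -0.9489 + 2.3494i, |z|^2 = 6.4200
Escaped at iteration 2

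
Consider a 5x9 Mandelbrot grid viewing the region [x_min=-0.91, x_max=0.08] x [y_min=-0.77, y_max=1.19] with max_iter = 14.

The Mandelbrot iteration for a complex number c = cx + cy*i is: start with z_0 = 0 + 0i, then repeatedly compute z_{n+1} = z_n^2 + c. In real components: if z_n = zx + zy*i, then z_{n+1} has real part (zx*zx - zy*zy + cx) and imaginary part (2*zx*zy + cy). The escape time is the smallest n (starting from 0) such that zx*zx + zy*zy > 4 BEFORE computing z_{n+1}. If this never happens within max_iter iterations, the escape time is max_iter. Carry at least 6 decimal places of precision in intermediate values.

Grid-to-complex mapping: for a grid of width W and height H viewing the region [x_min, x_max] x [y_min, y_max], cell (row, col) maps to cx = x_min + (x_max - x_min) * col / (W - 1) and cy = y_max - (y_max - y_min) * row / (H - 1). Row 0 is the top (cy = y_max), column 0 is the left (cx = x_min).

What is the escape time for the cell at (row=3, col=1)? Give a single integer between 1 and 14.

z_0 = 0 + 0i, c = -0.6625 + 0.4550i
Iter 1: z = -0.6625 + 0.4550i, |z|^2 = 0.6459
Iter 2: z = -0.4306 + -0.1479i, |z|^2 = 0.2073
Iter 3: z = -0.4989 + 0.5824i, |z|^2 = 0.5881
Iter 4: z = -0.7527 + -0.1261i, |z|^2 = 0.5825
Iter 5: z = -0.1118 + 0.6449i, |z|^2 = 0.4283
Iter 6: z = -1.0658 + 0.3108i, |z|^2 = 1.2326
Iter 7: z = 0.3769 + -0.2074i, |z|^2 = 0.1851
Iter 8: z = -0.5635 + 0.2986i, |z|^2 = 0.4067
Iter 9: z = -0.4342 + 0.1185i, |z|^2 = 0.2026
Iter 10: z = -0.4880 + 0.3521i, |z|^2 = 0.3621
Iter 11: z = -0.5484 + 0.1113i, |z|^2 = 0.3131
Iter 12: z = -0.3742 + 0.3329i, |z|^2 = 0.2509
Iter 13: z = -0.6333 + 0.2058i, |z|^2 = 0.4434

Answer: 14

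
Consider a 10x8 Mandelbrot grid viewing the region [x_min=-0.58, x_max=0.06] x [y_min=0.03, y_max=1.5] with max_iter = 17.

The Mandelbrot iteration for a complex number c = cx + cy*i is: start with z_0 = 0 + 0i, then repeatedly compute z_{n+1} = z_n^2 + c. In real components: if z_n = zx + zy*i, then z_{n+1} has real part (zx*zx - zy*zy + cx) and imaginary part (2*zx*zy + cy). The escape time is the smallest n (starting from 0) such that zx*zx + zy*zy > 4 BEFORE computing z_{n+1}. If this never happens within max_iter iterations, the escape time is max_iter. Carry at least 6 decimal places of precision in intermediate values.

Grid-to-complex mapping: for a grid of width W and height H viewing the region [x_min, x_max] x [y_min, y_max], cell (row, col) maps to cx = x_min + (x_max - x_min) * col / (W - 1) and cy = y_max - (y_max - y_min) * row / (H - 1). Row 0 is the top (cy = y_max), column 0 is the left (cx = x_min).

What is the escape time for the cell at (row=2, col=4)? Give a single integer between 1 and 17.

Answer: 5

Derivation:
z_0 = 0 + 0i, c = -0.2956 + 1.0800i
Iter 1: z = -0.2956 + 1.0800i, |z|^2 = 1.2538
Iter 2: z = -1.3746 + 0.4416i, |z|^2 = 2.0845
Iter 3: z = 1.3990 + -0.1340i, |z|^2 = 1.9751
Iter 4: z = 1.6436 + 0.7049i, |z|^2 = 3.1983
Iter 5: z = 1.9089 + 3.3973i, |z|^2 = 15.1851
Escaped at iteration 5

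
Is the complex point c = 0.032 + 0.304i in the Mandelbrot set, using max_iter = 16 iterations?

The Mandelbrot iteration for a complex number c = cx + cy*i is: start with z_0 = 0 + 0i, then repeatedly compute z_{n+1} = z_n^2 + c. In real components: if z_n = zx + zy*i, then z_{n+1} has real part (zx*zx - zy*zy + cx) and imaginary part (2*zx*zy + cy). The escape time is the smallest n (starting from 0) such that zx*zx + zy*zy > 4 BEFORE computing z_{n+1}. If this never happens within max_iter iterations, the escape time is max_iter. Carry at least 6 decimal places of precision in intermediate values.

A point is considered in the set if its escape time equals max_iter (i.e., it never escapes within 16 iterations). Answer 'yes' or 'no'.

Answer: yes

Derivation:
z_0 = 0 + 0i, c = 0.0320 + 0.3040i
Iter 1: z = 0.0320 + 0.3040i, |z|^2 = 0.0934
Iter 2: z = -0.0594 + 0.3235i, |z|^2 = 0.1082
Iter 3: z = -0.0691 + 0.2656i, |z|^2 = 0.0753
Iter 4: z = -0.0338 + 0.2673i, |z|^2 = 0.0726
Iter 5: z = -0.0383 + 0.2860i, |z|^2 = 0.0832
Iter 6: z = -0.0483 + 0.2821i, |z|^2 = 0.0819
Iter 7: z = -0.0452 + 0.2767i, |z|^2 = 0.0786
Iter 8: z = -0.0425 + 0.2790i, |z|^2 = 0.0796
Iter 9: z = -0.0440 + 0.2803i, |z|^2 = 0.0805
Iter 10: z = -0.0446 + 0.2793i, |z|^2 = 0.0800
Iter 11: z = -0.0440 + 0.2791i, |z|^2 = 0.0798
Iter 12: z = -0.0439 + 0.2794i, |z|^2 = 0.0800
Iter 13: z = -0.0441 + 0.2794i, |z|^2 = 0.0800
Iter 14: z = -0.0441 + 0.2793i, |z|^2 = 0.0800
Iter 15: z = -0.0441 + 0.2793i, |z|^2 = 0.0800
Did not escape in 16 iterations → in set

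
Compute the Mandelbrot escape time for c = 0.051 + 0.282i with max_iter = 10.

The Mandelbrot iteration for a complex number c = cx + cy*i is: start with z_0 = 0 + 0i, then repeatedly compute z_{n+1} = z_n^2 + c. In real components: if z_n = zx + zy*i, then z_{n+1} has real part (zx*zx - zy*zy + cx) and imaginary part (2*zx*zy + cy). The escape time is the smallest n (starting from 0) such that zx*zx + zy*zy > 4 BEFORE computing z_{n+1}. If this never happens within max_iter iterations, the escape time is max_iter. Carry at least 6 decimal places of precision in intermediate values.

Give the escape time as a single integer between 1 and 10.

Answer: 10

Derivation:
z_0 = 0 + 0i, c = 0.0510 + 0.2820i
Iter 1: z = 0.0510 + 0.2820i, |z|^2 = 0.0821
Iter 2: z = -0.0259 + 0.3108i, |z|^2 = 0.0972
Iter 3: z = -0.0449 + 0.2659i, |z|^2 = 0.0727
Iter 4: z = -0.0177 + 0.2581i, |z|^2 = 0.0669
Iter 5: z = -0.0153 + 0.2729i, |z|^2 = 0.0747
Iter 6: z = -0.0232 + 0.2736i, |z|^2 = 0.0754
Iter 7: z = -0.0233 + 0.2693i, |z|^2 = 0.0731
Iter 8: z = -0.0210 + 0.2694i, |z|^2 = 0.0730
Iter 9: z = -0.0212 + 0.2707i, |z|^2 = 0.0737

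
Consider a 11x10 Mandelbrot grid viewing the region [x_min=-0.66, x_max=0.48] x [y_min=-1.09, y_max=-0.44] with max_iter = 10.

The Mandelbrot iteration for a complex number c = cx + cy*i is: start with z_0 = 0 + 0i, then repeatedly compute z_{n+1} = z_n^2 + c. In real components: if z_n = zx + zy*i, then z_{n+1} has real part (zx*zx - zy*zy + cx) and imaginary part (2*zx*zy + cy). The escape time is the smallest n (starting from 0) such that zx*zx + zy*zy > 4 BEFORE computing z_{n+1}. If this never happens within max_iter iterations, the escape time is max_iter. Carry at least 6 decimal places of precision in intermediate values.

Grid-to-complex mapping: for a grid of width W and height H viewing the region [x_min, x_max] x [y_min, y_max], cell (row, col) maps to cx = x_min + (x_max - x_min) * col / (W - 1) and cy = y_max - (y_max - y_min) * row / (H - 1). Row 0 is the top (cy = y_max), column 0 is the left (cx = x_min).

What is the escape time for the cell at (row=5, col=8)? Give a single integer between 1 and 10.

Answer: 5

Derivation:
z_0 = 0 + 0i, c = 0.2520 + -0.8011i
Iter 1: z = 0.2520 + -0.8011i, |z|^2 = 0.7053
Iter 2: z = -0.3263 + -1.2049i, |z|^2 = 1.5582
Iter 3: z = -1.0933 + -0.0149i, |z|^2 = 1.1954
Iter 4: z = 1.4470 + -0.7686i, |z|^2 = 2.6845
Iter 5: z = 1.7551 + -3.0254i, |z|^2 = 12.2333
Escaped at iteration 5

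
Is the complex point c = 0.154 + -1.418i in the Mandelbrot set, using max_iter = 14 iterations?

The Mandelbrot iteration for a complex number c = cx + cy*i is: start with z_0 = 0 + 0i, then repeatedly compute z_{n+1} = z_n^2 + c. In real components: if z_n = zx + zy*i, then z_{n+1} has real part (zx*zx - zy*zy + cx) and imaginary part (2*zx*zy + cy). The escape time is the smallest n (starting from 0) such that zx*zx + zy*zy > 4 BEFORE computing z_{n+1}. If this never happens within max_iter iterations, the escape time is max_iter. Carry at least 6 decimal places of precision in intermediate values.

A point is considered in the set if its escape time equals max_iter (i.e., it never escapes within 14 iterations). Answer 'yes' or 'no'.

Answer: no

Derivation:
z_0 = 0 + 0i, c = 0.1540 + -1.4180i
Iter 1: z = 0.1540 + -1.4180i, |z|^2 = 2.0344
Iter 2: z = -1.8330 + -1.8547i, |z|^2 = 6.8000
Escaped at iteration 2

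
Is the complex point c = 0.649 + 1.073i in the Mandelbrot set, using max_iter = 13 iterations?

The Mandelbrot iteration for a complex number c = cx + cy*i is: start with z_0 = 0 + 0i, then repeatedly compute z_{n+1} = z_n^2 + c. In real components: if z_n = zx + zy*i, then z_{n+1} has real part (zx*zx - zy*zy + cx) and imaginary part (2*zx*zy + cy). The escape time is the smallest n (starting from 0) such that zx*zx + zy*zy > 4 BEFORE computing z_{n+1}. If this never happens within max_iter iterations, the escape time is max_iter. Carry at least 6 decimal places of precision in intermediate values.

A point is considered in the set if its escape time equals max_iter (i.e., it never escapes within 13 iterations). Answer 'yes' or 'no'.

Answer: no

Derivation:
z_0 = 0 + 0i, c = 0.6490 + 1.0730i
Iter 1: z = 0.6490 + 1.0730i, |z|^2 = 1.5725
Iter 2: z = -0.0811 + 2.4658i, |z|^2 = 6.0865
Escaped at iteration 2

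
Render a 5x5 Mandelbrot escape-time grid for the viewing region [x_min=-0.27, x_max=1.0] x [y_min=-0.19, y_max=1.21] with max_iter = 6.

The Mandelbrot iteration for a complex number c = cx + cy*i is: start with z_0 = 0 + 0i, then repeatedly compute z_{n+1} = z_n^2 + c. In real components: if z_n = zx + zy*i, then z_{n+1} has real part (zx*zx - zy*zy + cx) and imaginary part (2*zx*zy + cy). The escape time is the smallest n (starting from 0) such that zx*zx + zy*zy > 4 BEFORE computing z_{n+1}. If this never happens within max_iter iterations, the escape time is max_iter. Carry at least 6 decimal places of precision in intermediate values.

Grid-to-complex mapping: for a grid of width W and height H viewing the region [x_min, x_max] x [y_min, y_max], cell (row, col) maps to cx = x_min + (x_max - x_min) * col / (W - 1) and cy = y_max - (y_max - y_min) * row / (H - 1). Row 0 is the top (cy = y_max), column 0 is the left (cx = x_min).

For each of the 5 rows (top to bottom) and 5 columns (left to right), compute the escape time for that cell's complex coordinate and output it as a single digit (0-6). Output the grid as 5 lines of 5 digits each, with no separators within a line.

Answer: 33222
66422
66632
66632
66632

Derivation:
(row=0, col=0): c = -0.2700 + 1.2100i → escape time 3
(row=0, col=1): c = 0.0475 + 1.2100i → escape time 3
(row=0, col=2): c = 0.3650 + 1.2100i → escape time 2
(row=0, col=3): c = 0.6825 + 1.2100i → escape time 2
(row=0, col=4): c = 1.0000 + 1.2100i → escape time 2
(row=1, col=0): c = -0.2700 + 0.8600i → escape time 6
(row=1, col=1): c = 0.0475 + 0.8600i → escape time 6
(row=1, col=2): c = 0.3650 + 0.8600i → escape time 4
(row=1, col=3): c = 0.6825 + 0.8600i → escape time 2
(row=1, col=4): c = 1.0000 + 0.8600i → escape time 2
(row=2, col=0): c = -0.2700 + 0.5100i → escape time 6
(row=2, col=1): c = 0.0475 + 0.5100i → escape time 6
(row=2, col=2): c = 0.3650 + 0.5100i → escape time 6
(row=2, col=3): c = 0.6825 + 0.5100i → escape time 3
(row=2, col=4): c = 1.0000 + 0.5100i → escape time 2
(row=3, col=0): c = -0.2700 + 0.1600i → escape time 6
(row=3, col=1): c = 0.0475 + 0.1600i → escape time 6
(row=3, col=2): c = 0.3650 + 0.1600i → escape time 6
(row=3, col=3): c = 0.6825 + 0.1600i → escape time 3
(row=3, col=4): c = 1.0000 + 0.1600i → escape time 2
(row=4, col=0): c = -0.2700 + -0.1900i → escape time 6
(row=4, col=1): c = 0.0475 + -0.1900i → escape time 6
(row=4, col=2): c = 0.3650 + -0.1900i → escape time 6
(row=4, col=3): c = 0.6825 + -0.1900i → escape time 3
(row=4, col=4): c = 1.0000 + -0.1900i → escape time 2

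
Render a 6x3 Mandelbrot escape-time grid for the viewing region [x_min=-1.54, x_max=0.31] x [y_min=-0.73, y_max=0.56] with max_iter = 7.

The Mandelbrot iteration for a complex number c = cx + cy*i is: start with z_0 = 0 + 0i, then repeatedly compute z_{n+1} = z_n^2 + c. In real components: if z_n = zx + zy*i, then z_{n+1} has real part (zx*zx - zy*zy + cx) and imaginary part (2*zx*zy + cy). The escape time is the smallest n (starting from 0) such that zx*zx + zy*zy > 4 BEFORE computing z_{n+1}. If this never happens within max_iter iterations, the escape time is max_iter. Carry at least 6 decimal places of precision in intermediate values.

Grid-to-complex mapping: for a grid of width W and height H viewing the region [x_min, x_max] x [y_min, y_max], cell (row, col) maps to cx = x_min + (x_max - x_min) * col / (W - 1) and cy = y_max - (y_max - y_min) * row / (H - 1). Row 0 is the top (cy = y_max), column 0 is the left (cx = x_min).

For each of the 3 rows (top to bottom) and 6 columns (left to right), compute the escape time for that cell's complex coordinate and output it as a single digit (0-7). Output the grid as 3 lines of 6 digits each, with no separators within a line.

(row=0, col=0): c = -1.5400 + 0.5600i → escape time 3
(row=0, col=1): c = -1.1700 + 0.5600i → escape time 4
(row=0, col=2): c = -0.8000 + 0.5600i → escape time 6
(row=0, col=3): c = -0.4300 + 0.5600i → escape time 7
(row=0, col=4): c = -0.0600 + 0.5600i → escape time 7
(row=0, col=5): c = 0.3100 + 0.5600i → escape time 7
(row=1, col=0): c = -1.5400 + -0.0850i → escape time 7
(row=1, col=1): c = -1.1700 + -0.0850i → escape time 7
(row=1, col=2): c = -0.8000 + -0.0850i → escape time 7
(row=1, col=3): c = -0.4300 + -0.0850i → escape time 7
(row=1, col=4): c = -0.0600 + -0.0850i → escape time 7
(row=1, col=5): c = 0.3100 + -0.0850i → escape time 7
(row=2, col=0): c = -1.5400 + -0.7300i → escape time 3
(row=2, col=1): c = -1.1700 + -0.7300i → escape time 3
(row=2, col=2): c = -0.8000 + -0.7300i → escape time 4
(row=2, col=3): c = -0.4300 + -0.7300i → escape time 7
(row=2, col=4): c = -0.0600 + -0.7300i → escape time 7
(row=2, col=5): c = 0.3100 + -0.7300i → escape time 6

Answer: 346777
777777
334776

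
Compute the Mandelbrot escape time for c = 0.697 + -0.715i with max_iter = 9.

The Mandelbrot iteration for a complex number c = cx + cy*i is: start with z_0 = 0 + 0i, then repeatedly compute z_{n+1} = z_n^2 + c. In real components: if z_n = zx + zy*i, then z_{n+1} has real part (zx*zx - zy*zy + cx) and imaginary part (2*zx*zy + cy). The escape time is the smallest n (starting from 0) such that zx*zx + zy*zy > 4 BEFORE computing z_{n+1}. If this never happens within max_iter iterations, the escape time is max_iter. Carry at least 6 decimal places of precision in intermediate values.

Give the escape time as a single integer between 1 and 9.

Answer: 3

Derivation:
z_0 = 0 + 0i, c = 0.6970 + -0.7150i
Iter 1: z = 0.6970 + -0.7150i, |z|^2 = 0.9970
Iter 2: z = 0.6716 + -1.7117i, |z|^2 = 3.3810
Iter 3: z = -1.7819 + -3.0141i, |z|^2 = 12.2601
Escaped at iteration 3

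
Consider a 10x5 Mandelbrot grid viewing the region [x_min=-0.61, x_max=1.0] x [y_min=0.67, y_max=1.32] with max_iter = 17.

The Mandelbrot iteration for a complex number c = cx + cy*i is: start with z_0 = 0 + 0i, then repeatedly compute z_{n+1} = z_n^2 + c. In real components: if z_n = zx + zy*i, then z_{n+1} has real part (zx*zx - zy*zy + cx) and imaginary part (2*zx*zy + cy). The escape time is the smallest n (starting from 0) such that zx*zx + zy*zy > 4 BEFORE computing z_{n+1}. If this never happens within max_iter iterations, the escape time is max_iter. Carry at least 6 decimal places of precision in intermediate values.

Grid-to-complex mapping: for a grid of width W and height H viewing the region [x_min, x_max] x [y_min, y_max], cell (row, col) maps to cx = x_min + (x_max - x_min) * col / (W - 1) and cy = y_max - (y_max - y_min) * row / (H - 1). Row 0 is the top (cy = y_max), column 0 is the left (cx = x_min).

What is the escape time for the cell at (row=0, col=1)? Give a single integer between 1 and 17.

z_0 = 0 + 0i, c = -0.4311 + 1.3200i
Iter 1: z = -0.4311 + 1.3200i, |z|^2 = 1.9283
Iter 2: z = -1.9877 + 0.1819i, |z|^2 = 3.9838
Iter 3: z = 3.4866 + 0.5970i, |z|^2 = 12.5127
Escaped at iteration 3

Answer: 3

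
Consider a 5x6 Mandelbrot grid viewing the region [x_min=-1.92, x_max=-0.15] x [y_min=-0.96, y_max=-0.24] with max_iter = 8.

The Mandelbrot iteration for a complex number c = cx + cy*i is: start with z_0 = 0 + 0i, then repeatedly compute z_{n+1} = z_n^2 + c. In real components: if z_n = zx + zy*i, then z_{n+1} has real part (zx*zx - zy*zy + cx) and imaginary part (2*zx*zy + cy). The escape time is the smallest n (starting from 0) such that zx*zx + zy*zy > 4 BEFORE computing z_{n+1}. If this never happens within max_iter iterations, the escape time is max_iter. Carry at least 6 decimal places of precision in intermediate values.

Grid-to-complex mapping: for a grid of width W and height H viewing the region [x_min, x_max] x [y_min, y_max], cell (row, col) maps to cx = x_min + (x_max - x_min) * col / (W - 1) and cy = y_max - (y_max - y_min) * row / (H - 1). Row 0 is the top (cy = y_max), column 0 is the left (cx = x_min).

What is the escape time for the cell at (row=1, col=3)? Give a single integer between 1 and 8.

z_0 = 0 + 0i, c = -0.5925 + -0.3840i
Iter 1: z = -0.5925 + -0.3840i, |z|^2 = 0.4985
Iter 2: z = -0.3889 + 0.0710i, |z|^2 = 0.1563
Iter 3: z = -0.4463 + -0.4393i, |z|^2 = 0.3921
Iter 4: z = -0.5863 + 0.0081i, |z|^2 = 0.3438
Iter 5: z = -0.2489 + -0.3935i, |z|^2 = 0.2168
Iter 6: z = -0.6854 + -0.1882i, |z|^2 = 0.5052
Iter 7: z = -0.1581 + -0.1261i, |z|^2 = 0.0409

Answer: 8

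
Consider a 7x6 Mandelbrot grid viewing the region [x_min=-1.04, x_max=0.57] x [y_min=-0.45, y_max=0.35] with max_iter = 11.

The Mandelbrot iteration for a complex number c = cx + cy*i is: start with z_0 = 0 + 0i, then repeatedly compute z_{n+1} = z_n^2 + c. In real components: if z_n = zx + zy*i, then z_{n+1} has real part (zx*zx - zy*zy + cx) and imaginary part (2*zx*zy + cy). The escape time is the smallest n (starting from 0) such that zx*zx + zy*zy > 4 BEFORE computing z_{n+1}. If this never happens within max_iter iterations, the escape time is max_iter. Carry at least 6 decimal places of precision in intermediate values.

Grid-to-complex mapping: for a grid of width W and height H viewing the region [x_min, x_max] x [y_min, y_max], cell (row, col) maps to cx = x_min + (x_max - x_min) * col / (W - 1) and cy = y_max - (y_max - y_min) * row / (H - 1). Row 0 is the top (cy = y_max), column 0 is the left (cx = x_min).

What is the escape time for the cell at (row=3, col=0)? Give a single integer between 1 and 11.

z_0 = 0 + 0i, c = -1.0400 + -0.1300i
Iter 1: z = -1.0400 + -0.1300i, |z|^2 = 1.0985
Iter 2: z = 0.0247 + 0.1404i, |z|^2 = 0.0203
Iter 3: z = -1.0591 + -0.1231i, |z|^2 = 1.1368
Iter 4: z = 0.0666 + 0.1307i, |z|^2 = 0.0215
Iter 5: z = -1.0526 + -0.1126i, |z|^2 = 1.1207
Iter 6: z = 0.0554 + 0.1071i, |z|^2 = 0.0145
Iter 7: z = -1.0484 + -0.1181i, |z|^2 = 1.1131
Iter 8: z = 0.0452 + 0.1177i, |z|^2 = 0.0159
Iter 9: z = -1.0518 + -0.1194i, |z|^2 = 1.1206
Iter 10: z = 0.0521 + 0.1211i, |z|^2 = 0.0174

Answer: 11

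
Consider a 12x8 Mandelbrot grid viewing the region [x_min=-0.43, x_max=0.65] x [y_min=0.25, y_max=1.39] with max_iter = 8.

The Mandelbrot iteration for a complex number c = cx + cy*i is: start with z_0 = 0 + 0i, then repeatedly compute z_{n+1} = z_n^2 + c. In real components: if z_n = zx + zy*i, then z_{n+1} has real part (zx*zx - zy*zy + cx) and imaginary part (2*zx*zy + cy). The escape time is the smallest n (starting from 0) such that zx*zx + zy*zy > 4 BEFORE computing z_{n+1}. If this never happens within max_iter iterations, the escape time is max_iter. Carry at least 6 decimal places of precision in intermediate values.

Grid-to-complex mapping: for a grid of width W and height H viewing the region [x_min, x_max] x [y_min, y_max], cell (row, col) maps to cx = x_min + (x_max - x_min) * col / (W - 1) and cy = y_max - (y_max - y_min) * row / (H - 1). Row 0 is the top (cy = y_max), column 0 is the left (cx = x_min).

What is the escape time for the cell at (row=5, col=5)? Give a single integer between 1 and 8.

Answer: 8

Derivation:
z_0 = 0 + 0i, c = 0.0609 + 0.5757i
Iter 1: z = 0.0609 + 0.5757i, |z|^2 = 0.3352
Iter 2: z = -0.2668 + 0.6458i, |z|^2 = 0.4883
Iter 3: z = -0.2850 + 0.2311i, |z|^2 = 0.1346
Iter 4: z = 0.0888 + 0.4440i, |z|^2 = 0.2050
Iter 5: z = -0.1284 + 0.6545i, |z|^2 = 0.4449
Iter 6: z = -0.3510 + 0.4077i, |z|^2 = 0.2894
Iter 7: z = 0.0179 + 0.2895i, |z|^2 = 0.0841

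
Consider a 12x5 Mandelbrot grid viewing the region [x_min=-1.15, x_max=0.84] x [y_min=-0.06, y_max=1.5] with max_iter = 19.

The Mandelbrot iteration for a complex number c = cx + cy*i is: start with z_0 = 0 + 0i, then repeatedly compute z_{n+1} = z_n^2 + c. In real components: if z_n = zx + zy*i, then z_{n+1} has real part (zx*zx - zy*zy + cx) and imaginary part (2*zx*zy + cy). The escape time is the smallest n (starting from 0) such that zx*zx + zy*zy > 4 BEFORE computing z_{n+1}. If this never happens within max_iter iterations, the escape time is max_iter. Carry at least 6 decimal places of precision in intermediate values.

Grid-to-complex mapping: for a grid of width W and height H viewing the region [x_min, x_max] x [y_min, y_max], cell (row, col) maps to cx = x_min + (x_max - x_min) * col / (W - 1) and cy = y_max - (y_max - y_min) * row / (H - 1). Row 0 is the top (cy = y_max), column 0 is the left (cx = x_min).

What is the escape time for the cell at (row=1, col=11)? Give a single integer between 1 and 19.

z_0 = 0 + 0i, c = 0.8400 + 1.1100i
Iter 1: z = 0.8400 + 1.1100i, |z|^2 = 1.9377
Iter 2: z = 0.3135 + 2.9748i, |z|^2 = 8.9477
Escaped at iteration 2

Answer: 2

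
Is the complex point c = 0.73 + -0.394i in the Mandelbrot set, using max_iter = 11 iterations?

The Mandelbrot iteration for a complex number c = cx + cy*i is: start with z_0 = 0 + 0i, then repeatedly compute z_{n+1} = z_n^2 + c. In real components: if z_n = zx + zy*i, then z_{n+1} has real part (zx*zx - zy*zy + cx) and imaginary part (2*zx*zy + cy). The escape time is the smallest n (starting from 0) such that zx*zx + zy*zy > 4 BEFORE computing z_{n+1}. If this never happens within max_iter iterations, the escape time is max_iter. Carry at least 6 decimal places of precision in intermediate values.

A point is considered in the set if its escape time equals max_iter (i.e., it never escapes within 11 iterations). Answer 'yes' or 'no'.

Answer: no

Derivation:
z_0 = 0 + 0i, c = 0.7300 + -0.3940i
Iter 1: z = 0.7300 + -0.3940i, |z|^2 = 0.6881
Iter 2: z = 1.1077 + -0.9692i, |z|^2 = 2.1663
Iter 3: z = 1.0175 + -2.5412i, |z|^2 = 7.4929
Escaped at iteration 3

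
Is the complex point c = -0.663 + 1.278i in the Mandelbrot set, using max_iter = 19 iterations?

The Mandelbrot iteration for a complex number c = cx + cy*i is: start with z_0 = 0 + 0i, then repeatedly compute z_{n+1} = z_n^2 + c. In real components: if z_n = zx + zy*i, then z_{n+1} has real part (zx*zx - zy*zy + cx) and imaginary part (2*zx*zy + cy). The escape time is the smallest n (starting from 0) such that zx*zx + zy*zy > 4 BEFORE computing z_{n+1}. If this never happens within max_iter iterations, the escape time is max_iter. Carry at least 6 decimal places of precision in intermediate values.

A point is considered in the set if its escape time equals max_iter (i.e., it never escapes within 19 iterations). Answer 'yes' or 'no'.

z_0 = 0 + 0i, c = -0.6630 + 1.2780i
Iter 1: z = -0.6630 + 1.2780i, |z|^2 = 2.0729
Iter 2: z = -1.8567 + -0.4166i, |z|^2 = 3.6210
Iter 3: z = 2.6108 + 2.8251i, |z|^2 = 14.7976
Escaped at iteration 3

Answer: no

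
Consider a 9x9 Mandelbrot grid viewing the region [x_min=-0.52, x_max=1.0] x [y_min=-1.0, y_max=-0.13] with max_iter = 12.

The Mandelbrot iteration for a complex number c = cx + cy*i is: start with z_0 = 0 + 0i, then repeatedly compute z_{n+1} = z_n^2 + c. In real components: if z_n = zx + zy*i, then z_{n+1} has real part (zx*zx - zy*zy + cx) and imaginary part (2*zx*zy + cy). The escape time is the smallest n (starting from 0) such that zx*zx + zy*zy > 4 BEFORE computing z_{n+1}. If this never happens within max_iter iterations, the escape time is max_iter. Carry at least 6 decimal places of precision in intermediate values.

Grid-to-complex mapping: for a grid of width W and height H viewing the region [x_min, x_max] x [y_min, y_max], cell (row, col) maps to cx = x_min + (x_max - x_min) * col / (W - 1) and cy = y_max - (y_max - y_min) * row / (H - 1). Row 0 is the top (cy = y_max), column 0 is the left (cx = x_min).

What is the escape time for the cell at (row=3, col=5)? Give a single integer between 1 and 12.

Answer: 7

Derivation:
z_0 = 0 + 0i, c = 0.4300 + -0.4562i
Iter 1: z = 0.4300 + -0.4562i, |z|^2 = 0.3931
Iter 2: z = 0.4067 + -0.8486i, |z|^2 = 0.8856
Iter 3: z = -0.1247 + -1.1466i, |z|^2 = 1.3302
Iter 4: z = -0.8691 + -0.1702i, |z|^2 = 0.7843
Iter 5: z = 1.1563 + -0.1604i, |z|^2 = 1.3629
Iter 6: z = 1.7414 + -0.8271i, |z|^2 = 3.7167
Iter 7: z = 2.7784 + -3.3370i, |z|^2 = 18.8554
Escaped at iteration 7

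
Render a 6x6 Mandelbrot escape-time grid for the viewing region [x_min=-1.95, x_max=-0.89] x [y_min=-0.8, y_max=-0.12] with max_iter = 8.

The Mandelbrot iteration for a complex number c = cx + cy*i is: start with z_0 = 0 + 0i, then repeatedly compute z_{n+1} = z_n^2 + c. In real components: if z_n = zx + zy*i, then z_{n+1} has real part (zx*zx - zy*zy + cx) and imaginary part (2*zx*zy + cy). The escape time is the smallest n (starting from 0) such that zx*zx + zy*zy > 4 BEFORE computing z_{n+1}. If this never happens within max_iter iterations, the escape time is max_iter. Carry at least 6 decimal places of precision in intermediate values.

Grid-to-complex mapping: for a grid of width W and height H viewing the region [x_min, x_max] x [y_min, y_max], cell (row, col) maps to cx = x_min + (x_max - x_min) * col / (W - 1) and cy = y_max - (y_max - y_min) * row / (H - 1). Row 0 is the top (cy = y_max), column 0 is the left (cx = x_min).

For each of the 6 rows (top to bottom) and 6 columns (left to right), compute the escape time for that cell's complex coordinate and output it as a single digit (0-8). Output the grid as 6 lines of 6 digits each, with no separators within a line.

(row=0, col=0): c = -1.9500 + -0.1200i → escape time 4
(row=0, col=1): c = -1.7380 + -0.1200i → escape time 4
(row=0, col=2): c = -1.5260 + -0.1200i → escape time 6
(row=0, col=3): c = -1.3140 + -0.1200i → escape time 8
(row=0, col=4): c = -1.1020 + -0.1200i → escape time 8
(row=0, col=5): c = -0.8900 + -0.1200i → escape time 8
(row=1, col=0): c = -1.9500 + -0.2560i → escape time 3
(row=1, col=1): c = -1.7380 + -0.2560i → escape time 4
(row=1, col=2): c = -1.5260 + -0.2560i → escape time 5
(row=1, col=3): c = -1.3140 + -0.2560i → escape time 7
(row=1, col=4): c = -1.1020 + -0.2560i → escape time 8
(row=1, col=5): c = -0.8900 + -0.2560i → escape time 8
(row=2, col=0): c = -1.9500 + -0.3920i → escape time 2
(row=2, col=1): c = -1.7380 + -0.3920i → escape time 3
(row=2, col=2): c = -1.5260 + -0.3920i → escape time 4
(row=2, col=3): c = -1.3140 + -0.3920i → escape time 6
(row=2, col=4): c = -1.1020 + -0.3920i → escape time 7
(row=2, col=5): c = -0.8900 + -0.3920i → escape time 7
(row=3, col=0): c = -1.9500 + -0.5280i → escape time 1
(row=3, col=1): c = -1.7380 + -0.5280i → escape time 3
(row=3, col=2): c = -1.5260 + -0.5280i → escape time 3
(row=3, col=3): c = -1.3140 + -0.5280i → escape time 3
(row=3, col=4): c = -1.1020 + -0.5280i → escape time 5
(row=3, col=5): c = -0.8900 + -0.5280i → escape time 5
(row=4, col=0): c = -1.9500 + -0.6640i → escape time 1
(row=4, col=1): c = -1.7380 + -0.6640i → escape time 3
(row=4, col=2): c = -1.5260 + -0.6640i → escape time 3
(row=4, col=3): c = -1.3140 + -0.6640i → escape time 3
(row=4, col=4): c = -1.1020 + -0.6640i → escape time 3
(row=4, col=5): c = -0.8900 + -0.6640i → escape time 4
(row=5, col=0): c = -1.9500 + -0.8000i → escape time 1
(row=5, col=1): c = -1.7380 + -0.8000i → escape time 2
(row=5, col=2): c = -1.5260 + -0.8000i → escape time 3
(row=5, col=3): c = -1.3140 + -0.8000i → escape time 3
(row=5, col=4): c = -1.1020 + -0.8000i → escape time 3
(row=5, col=5): c = -0.8900 + -0.8000i → escape time 4

Answer: 446888
345788
234677
133355
133334
123334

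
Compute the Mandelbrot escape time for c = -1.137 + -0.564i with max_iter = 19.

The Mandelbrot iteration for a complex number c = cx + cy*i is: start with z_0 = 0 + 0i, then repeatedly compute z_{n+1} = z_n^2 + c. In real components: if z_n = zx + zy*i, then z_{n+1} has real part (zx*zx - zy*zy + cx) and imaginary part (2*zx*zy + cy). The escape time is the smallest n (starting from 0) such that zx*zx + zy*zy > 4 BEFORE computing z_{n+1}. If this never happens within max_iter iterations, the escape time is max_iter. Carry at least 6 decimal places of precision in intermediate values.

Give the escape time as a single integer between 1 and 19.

Answer: 4

Derivation:
z_0 = 0 + 0i, c = -1.1370 + -0.5640i
Iter 1: z = -1.1370 + -0.5640i, |z|^2 = 1.6109
Iter 2: z = -0.1623 + 0.7185i, |z|^2 = 0.5426
Iter 3: z = -1.6269 + -0.7973i, |z|^2 = 3.2826
Iter 4: z = 0.8743 + 2.0302i, |z|^2 = 4.8863
Escaped at iteration 4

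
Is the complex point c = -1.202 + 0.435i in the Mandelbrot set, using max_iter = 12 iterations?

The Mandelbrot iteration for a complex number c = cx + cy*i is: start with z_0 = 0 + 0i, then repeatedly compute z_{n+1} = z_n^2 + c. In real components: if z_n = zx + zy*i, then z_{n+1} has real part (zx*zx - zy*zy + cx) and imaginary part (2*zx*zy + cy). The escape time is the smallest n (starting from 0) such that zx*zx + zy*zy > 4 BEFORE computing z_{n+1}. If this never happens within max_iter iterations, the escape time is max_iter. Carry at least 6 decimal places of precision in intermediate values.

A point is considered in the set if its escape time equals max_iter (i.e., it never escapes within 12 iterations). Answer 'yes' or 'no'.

Answer: no

Derivation:
z_0 = 0 + 0i, c = -1.2020 + 0.4350i
Iter 1: z = -1.2020 + 0.4350i, |z|^2 = 1.6340
Iter 2: z = 0.0536 + -0.6107i, |z|^2 = 0.3759
Iter 3: z = -1.5721 + 0.3696i, |z|^2 = 2.6082
Iter 4: z = 1.1330 + -0.7270i, |z|^2 = 1.8123
Iter 5: z = -0.4467 + -1.2124i, |z|^2 = 1.6694
Iter 6: z = -2.4723 + 1.5182i, |z|^2 = 8.4172
Escaped at iteration 6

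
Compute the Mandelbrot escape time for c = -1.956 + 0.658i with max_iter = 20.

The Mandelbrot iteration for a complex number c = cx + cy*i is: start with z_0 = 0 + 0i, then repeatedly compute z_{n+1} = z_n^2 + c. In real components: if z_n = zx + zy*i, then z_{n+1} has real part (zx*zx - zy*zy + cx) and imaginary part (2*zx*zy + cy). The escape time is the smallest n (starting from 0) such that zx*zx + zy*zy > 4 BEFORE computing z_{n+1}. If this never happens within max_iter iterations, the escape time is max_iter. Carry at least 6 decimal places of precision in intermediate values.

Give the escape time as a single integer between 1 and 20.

z_0 = 0 + 0i, c = -1.9560 + 0.6580i
Iter 1: z = -1.9560 + 0.6580i, |z|^2 = 4.2589
Escaped at iteration 1

Answer: 1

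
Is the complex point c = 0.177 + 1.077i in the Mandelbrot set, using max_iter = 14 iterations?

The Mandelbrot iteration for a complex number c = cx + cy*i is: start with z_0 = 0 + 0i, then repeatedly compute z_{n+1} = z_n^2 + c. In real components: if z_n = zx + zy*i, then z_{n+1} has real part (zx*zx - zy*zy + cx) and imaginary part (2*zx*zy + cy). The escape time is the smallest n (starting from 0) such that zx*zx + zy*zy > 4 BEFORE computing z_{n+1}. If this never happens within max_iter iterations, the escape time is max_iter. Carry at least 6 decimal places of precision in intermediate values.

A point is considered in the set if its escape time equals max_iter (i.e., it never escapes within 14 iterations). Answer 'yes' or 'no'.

z_0 = 0 + 0i, c = 0.1770 + 1.0770i
Iter 1: z = 0.1770 + 1.0770i, |z|^2 = 1.1913
Iter 2: z = -0.9516 + 1.4583i, |z|^2 = 3.0321
Iter 3: z = -1.0440 + -1.6984i, |z|^2 = 3.9743
Iter 4: z = -1.6175 + 4.6231i, |z|^2 = 23.9893
Escaped at iteration 4

Answer: no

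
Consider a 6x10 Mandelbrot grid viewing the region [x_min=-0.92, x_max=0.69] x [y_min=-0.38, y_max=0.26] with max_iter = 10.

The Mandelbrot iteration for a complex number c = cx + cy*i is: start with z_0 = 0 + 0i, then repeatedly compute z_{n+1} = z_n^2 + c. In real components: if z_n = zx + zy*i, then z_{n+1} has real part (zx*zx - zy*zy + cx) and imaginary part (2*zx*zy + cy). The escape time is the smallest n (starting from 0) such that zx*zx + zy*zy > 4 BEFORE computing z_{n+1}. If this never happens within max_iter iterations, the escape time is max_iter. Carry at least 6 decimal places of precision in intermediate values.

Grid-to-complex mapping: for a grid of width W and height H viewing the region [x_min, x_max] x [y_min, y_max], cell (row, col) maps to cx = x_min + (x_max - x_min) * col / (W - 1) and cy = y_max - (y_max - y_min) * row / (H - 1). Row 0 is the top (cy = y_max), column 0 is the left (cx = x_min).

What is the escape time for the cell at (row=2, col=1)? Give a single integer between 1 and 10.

z_0 = 0 + 0i, c = -0.5980 + 0.1178i
Iter 1: z = -0.5980 + 0.1178i, |z|^2 = 0.3715
Iter 2: z = -0.2543 + -0.0231i, |z|^2 = 0.0652
Iter 3: z = -0.5339 + 0.1295i, |z|^2 = 0.3018
Iter 4: z = -0.3297 + -0.0205i, |z|^2 = 0.1092
Iter 5: z = -0.4897 + 0.1313i, |z|^2 = 0.2570
Iter 6: z = -0.3754 + -0.0108i, |z|^2 = 0.1411
Iter 7: z = -0.4572 + 0.1259i, |z|^2 = 0.2248
Iter 8: z = -0.4049 + 0.0027i, |z|^2 = 0.1639
Iter 9: z = -0.4341 + 0.1156i, |z|^2 = 0.2018

Answer: 10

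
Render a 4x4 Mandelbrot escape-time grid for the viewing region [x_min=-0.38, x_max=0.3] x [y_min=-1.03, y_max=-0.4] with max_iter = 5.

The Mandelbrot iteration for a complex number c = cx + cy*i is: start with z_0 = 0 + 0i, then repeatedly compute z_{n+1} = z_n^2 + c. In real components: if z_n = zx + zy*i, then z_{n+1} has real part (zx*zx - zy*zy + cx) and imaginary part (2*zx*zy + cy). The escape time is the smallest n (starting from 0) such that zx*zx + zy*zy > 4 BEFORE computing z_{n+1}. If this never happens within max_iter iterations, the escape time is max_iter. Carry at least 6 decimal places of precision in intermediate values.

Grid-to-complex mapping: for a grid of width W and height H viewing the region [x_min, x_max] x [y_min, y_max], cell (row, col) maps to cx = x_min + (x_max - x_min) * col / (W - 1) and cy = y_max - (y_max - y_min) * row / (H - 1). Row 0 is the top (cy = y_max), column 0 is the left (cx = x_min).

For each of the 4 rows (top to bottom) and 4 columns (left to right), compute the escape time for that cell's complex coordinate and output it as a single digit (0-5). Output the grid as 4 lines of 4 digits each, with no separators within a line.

Answer: 5555
5555
5554
4543

Derivation:
(row=0, col=0): c = -0.3800 + -0.4000i → escape time 5
(row=0, col=1): c = -0.1533 + -0.4000i → escape time 5
(row=0, col=2): c = 0.0733 + -0.4000i → escape time 5
(row=0, col=3): c = 0.3000 + -0.4000i → escape time 5
(row=1, col=0): c = -0.3800 + -0.6100i → escape time 5
(row=1, col=1): c = -0.1533 + -0.6100i → escape time 5
(row=1, col=2): c = 0.0733 + -0.6100i → escape time 5
(row=1, col=3): c = 0.3000 + -0.6100i → escape time 5
(row=2, col=0): c = -0.3800 + -0.8200i → escape time 5
(row=2, col=1): c = -0.1533 + -0.8200i → escape time 5
(row=2, col=2): c = 0.0733 + -0.8200i → escape time 5
(row=2, col=3): c = 0.3000 + -0.8200i → escape time 4
(row=3, col=0): c = -0.3800 + -1.0300i → escape time 4
(row=3, col=1): c = -0.1533 + -1.0300i → escape time 5
(row=3, col=2): c = 0.0733 + -1.0300i → escape time 4
(row=3, col=3): c = 0.3000 + -1.0300i → escape time 3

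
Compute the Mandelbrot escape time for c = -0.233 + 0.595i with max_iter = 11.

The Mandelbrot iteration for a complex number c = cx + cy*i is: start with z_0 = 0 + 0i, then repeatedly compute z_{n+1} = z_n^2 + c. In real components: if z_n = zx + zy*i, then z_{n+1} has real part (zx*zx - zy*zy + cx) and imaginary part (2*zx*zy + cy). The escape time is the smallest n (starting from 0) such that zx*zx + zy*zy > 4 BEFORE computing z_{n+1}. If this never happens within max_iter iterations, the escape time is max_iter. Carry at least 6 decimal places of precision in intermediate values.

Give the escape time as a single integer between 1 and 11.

Answer: 11

Derivation:
z_0 = 0 + 0i, c = -0.2330 + 0.5950i
Iter 1: z = -0.2330 + 0.5950i, |z|^2 = 0.4083
Iter 2: z = -0.5327 + 0.3177i, |z|^2 = 0.3848
Iter 3: z = -0.0501 + 0.2565i, |z|^2 = 0.0683
Iter 4: z = -0.2963 + 0.5693i, |z|^2 = 0.4118
Iter 5: z = -0.4693 + 0.2577i, |z|^2 = 0.2867
Iter 6: z = -0.0792 + 0.3531i, |z|^2 = 0.1310
Iter 7: z = -0.3514 + 0.5391i, |z|^2 = 0.4141
Iter 8: z = -0.4001 + 0.2161i, |z|^2 = 0.2068
Iter 9: z = -0.1196 + 0.4221i, |z|^2 = 0.1925
Iter 10: z = -0.3968 + 0.4940i, |z|^2 = 0.4016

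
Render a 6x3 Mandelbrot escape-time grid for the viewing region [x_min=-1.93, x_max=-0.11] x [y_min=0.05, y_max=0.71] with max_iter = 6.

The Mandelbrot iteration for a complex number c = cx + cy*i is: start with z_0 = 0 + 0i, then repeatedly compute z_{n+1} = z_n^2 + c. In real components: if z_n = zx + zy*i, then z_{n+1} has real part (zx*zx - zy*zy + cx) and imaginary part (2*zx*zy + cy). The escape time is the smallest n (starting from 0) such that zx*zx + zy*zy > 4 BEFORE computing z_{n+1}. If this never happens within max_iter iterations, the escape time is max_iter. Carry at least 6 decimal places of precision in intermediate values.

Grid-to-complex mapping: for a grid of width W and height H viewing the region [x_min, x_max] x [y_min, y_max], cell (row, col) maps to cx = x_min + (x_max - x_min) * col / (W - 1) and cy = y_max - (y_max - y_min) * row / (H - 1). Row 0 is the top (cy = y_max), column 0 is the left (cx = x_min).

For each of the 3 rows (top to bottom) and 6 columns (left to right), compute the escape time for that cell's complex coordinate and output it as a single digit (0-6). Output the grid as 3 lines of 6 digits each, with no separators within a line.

(row=0, col=0): c = -1.9300 + 0.7100i → escape time 1
(row=0, col=1): c = -1.5660 + 0.7100i → escape time 3
(row=0, col=2): c = -1.2020 + 0.7100i → escape time 3
(row=0, col=3): c = -0.8380 + 0.7100i → escape time 4
(row=0, col=4): c = -0.4740 + 0.7100i → escape time 6
(row=0, col=5): c = -0.1100 + 0.7100i → escape time 6
(row=1, col=0): c = -1.9300 + 0.3800i → escape time 3
(row=1, col=1): c = -1.5660 + 0.3800i → escape time 4
(row=1, col=2): c = -1.2020 + 0.3800i → escape time 6
(row=1, col=3): c = -0.8380 + 0.3800i → escape time 6
(row=1, col=4): c = -0.4740 + 0.3800i → escape time 6
(row=1, col=5): c = -0.1100 + 0.3800i → escape time 6
(row=2, col=0): c = -1.9300 + 0.0500i → escape time 5
(row=2, col=1): c = -1.5660 + 0.0500i → escape time 6
(row=2, col=2): c = -1.2020 + 0.0500i → escape time 6
(row=2, col=3): c = -0.8380 + 0.0500i → escape time 6
(row=2, col=4): c = -0.4740 + 0.0500i → escape time 6
(row=2, col=5): c = -0.1100 + 0.0500i → escape time 6

Answer: 133466
346666
566666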